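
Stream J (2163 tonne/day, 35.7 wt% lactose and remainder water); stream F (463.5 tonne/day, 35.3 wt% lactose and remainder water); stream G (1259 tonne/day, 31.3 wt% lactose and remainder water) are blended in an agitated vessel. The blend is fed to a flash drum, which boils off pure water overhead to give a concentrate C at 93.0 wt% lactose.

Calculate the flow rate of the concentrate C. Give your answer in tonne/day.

1430 tonne/day

lactose entering = 2163×0.357 + 463.5×0.353 + 1259×0.313 = 1329.9 tonne/day.
All lactose reports to C, so C = 1329.9/0.930 = 1430 tonne/day.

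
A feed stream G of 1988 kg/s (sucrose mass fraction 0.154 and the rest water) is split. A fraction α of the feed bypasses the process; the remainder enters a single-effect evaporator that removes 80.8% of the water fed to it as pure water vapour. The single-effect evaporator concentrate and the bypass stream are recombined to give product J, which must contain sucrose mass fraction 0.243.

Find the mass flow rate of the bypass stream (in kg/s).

All 1988×0.154 = 306.15 kg/s of sucrose reaches J, so J = 306.15/0.243 = 1259.9 kg/s and vapour = 728.12 kg/s.
The evaporator receives (1−α)·1988 of feed at 0.846 water and removes 0.808 of that water:
0.808×0.846×(1−α)×1988 = 728.12
(1−α) = 728.12/1358.9 = 0.5358;  α = 0.4642.
Bypass flow = 0.4642×1988 = 922.83 kg/s.

922.8 kg/s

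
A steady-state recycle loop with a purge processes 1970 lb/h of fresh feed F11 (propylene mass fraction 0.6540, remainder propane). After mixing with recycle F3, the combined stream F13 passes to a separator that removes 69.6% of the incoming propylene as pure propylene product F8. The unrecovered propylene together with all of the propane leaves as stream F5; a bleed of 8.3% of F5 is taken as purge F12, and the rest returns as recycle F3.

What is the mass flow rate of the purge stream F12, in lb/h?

propane enters only via F11 and leaves only via the purge: 1970×0.346 = 0.083×(propane in F5), and the separator passes all propane, so propane in F13 = propane in F5 = 8212.3 lb/h.
propylene in F13: m_A = 1970×0.654 + (1−0.083)·(1−0.696)·m_A, so m_A = 1288.4/0.7212 = 1786.4 lb/h.
F5 = (1−0.696)×1786.4 + 8212.3 = 8755.3 lb/h.
Purge F12 = 0.083×8755.3 = 726.69 lb/h.

726.7 lb/h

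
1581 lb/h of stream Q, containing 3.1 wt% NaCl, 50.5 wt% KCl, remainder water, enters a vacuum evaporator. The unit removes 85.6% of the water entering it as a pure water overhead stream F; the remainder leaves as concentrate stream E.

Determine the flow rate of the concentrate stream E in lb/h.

water entering = 1581×0.464 = 733.58 lb/h; overhead removed = 0.856×733.58 = 627.95 lb/h.
Concentrate = 1581 − 627.95 = 953.05 lb/h.

953.1 lb/h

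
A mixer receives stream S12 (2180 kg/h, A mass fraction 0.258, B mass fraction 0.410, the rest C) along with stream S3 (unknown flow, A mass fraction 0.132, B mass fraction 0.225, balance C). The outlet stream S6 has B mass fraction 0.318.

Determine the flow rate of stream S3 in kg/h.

2157 kg/h

Let S3 be the unknown flow. Total out = 2180 + S3.
B balance: 893.8 + 0.225·S3 = 0.318·(2180 + S3)
(0.225 − 0.318)·S3 = 0.318×2180 − 893.8 = -200.56
S3 = -200.56 / -0.093 = 2156.6 kg/h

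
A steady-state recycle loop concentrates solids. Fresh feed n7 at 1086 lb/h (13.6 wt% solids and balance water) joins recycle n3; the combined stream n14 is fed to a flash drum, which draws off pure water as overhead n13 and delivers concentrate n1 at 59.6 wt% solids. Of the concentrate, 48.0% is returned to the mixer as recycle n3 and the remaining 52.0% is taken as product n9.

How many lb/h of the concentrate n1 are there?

476.6 lb/h

Overall solids balance (none leaves overhead): solids in fresh feed = solids in product, i.e. 1086×0.136 = (1−0.480)·n1·0.596.
n1 = 147.7/(0.596×0.520) = 476.56 lb/h.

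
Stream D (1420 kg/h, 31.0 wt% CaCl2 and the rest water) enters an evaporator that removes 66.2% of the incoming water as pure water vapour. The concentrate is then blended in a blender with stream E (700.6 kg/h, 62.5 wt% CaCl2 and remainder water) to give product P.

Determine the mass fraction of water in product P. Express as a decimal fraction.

0.403

Vapour removed = 0.662×0.690×1420 = 648.63 kg/h; concentrate = 771.37 kg/h.
water reaching the mixer = 331.17 (from concentrate) + 700.6×0.375 = 593.9 kg/h.
Product flow = 771.37 + 700.6 = 1472 kg/h; water fraction = 0.403.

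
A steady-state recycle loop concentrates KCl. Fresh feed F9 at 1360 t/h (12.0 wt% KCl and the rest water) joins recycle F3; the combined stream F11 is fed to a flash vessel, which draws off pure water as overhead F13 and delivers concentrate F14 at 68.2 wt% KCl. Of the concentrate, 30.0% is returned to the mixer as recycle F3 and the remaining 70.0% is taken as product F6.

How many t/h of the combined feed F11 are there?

Overall KCl balance (none leaves overhead): KCl in fresh feed = KCl in product, i.e. 1360×0.120 = (1−0.300)·F14·0.682.
F14 = 163.2/(0.682×0.700) = 341.85 t/h.
Recycle F3 = 0.300×341.85 = 102.56 t/h.
Combined feed F11 = 1360 + 102.56 = 1462.6 t/h.

1463 t/h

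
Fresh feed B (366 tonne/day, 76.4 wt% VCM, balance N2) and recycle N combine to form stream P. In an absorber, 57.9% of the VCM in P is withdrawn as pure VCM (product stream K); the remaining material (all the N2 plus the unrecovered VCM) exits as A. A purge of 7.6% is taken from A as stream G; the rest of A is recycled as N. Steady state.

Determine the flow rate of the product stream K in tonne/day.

265 tonne/day

VCM in P: m_A = 366×0.764 + (1−0.076)·(1−0.579)·m_A, so m_A = 279.62/0.6110 = 457.65 tonne/day.
Product K = 0.579×457.65 = 264.98 tonne/day.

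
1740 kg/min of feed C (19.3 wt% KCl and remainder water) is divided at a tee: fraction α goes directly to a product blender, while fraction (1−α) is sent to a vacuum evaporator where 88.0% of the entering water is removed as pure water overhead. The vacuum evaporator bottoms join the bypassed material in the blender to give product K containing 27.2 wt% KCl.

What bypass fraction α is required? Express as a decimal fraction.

All 1740×0.193 = 335.82 kg/min of KCl reaches K, so K = 335.82/0.272 = 1234.6 kg/min and vapour = 505.37 kg/min.
The evaporator receives (1−α)·1740 of feed at 0.807 water and removes 0.880 of that water:
0.880×0.807×(1−α)×1740 = 505.37
(1−α) = 505.37/1235.7 = 0.4090;  α = 0.5910.

0.591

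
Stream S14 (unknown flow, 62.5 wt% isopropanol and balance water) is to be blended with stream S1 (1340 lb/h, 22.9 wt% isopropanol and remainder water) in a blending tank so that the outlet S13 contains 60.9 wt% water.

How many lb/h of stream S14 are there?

Let S14 be the unknown flow. Total out = 1340 + S14.
water balance: 1033.1 + 0.375·S14 = 0.609·(1340 + S14)
(0.375 − 0.609)·S14 = 0.609×1340 − 1033.1 = -217.08
S14 = -217.08 / -0.234 = 927.69 lb/h

927.7 lb/h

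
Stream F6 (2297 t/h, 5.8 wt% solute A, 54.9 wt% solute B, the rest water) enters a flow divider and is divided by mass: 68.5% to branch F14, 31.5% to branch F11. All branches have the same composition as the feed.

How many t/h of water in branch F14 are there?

Branch F14 total = 0.685×2297 = 1573.4 t/h.
water in F14 = 0.393×1573.4 = 618.36 t/h.

618.4 t/h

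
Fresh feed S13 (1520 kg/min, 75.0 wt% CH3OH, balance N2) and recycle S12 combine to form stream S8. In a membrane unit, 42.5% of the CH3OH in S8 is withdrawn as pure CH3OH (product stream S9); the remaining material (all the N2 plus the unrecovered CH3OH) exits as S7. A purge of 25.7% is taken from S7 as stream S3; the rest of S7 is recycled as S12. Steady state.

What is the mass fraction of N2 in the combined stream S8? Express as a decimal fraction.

0.426

N2 enters only via S13 and leaves only via the purge: 1520×0.250 = 0.257×(N2 in S7), and the membrane unit passes all N2, so N2 in S8 = N2 in S7 = 1478.6 kg/min.
CH3OH in S8: m_A = 1520×0.750 + (1−0.257)·(1−0.425)·m_A, so m_A = 1140/0.5728 = 1990.3 kg/min.
S8 = 1990.3 + 1478.6 = 3468.9 kg/min.
N2 fraction in S8 = 1478.6/3468.9 = 0.426.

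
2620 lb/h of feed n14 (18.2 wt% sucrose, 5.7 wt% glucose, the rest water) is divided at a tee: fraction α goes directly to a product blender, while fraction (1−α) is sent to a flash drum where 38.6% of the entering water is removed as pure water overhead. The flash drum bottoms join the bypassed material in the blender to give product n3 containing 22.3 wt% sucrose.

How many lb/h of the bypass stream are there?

All 2620×0.182 = 476.84 lb/h of sucrose reaches n3, so n3 = 476.84/0.223 = 2138.3 lb/h and vapour = 481.7 lb/h.
The evaporator receives (1−α)·2620 of feed at 0.761 water and removes 0.386 of that water:
0.386×0.761×(1−α)×2620 = 481.7
(1−α) = 481.7/769.61 = 0.6259;  α = 0.3741.
Bypass flow = 0.3741×2620 = 980.13 lb/h.

980.1 lb/h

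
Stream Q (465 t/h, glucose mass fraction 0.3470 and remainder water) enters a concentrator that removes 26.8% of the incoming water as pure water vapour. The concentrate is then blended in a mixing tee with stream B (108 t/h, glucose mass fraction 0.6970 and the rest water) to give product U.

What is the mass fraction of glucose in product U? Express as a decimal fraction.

Vapour removed = 0.268×0.653×465 = 81.377 t/h; concentrate = 383.62 t/h.
glucose reaching the mixer = 161.35 (from concentrate) + 108×0.697 = 236.63 t/h.
Product flow = 383.62 + 108 = 491.62 t/h; glucose fraction = 0.4813.

0.4813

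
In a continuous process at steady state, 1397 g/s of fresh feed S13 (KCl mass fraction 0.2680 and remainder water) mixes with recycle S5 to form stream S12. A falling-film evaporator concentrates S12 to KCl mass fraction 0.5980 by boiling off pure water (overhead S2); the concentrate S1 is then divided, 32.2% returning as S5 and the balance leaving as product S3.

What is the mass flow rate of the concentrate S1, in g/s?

Overall KCl balance (none leaves overhead): KCl in fresh feed = KCl in product, i.e. 1397×0.268 = (1−0.322)·S1·0.598.
S1 = 374.4/(0.598×0.678) = 923.42 g/s.

923.4 g/s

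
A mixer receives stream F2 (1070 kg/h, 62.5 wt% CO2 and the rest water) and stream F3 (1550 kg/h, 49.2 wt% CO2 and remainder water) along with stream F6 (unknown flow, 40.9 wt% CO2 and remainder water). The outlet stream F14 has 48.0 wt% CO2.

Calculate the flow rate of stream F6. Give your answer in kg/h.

2447 kg/h

Let F6 be the unknown flow. Total out = 2620 + F6.
CO2 balance: 1431.3 + 0.409·F6 = 0.480·(2620 + F6)
(0.409 − 0.480)·F6 = 0.480×2620 − 1431.3 = -173.75
F6 = -173.75 / -0.071 = 2447.2 kg/h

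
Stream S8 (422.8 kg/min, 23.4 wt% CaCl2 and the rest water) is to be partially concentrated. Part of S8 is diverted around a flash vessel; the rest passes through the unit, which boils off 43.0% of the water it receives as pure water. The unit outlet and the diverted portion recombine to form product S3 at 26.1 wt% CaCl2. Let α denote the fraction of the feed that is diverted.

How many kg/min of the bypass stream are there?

290 kg/min

All 422.8×0.234 = 98.935 kg/min of CaCl2 reaches S3, so S3 = 98.935/0.261 = 379.06 kg/min and vapour = 43.738 kg/min.
The evaporator receives (1−α)·422.8 of feed at 0.766 water and removes 0.430 of that water:
0.430×0.766×(1−α)×422.8 = 43.738
(1−α) = 43.738/139.26 = 0.3141;  α = 0.6859.
Bypass flow = 0.6859×422.8 = 290.01 kg/min.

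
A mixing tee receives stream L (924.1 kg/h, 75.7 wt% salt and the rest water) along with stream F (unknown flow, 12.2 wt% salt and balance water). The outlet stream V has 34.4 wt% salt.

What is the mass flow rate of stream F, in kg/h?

1719 kg/h

Let F be the unknown flow. Total out = 924.1 + F.
salt balance: 699.54 + 0.122·F = 0.344·(924.1 + F)
(0.122 − 0.344)·F = 0.344×924.1 − 699.54 = -381.65
F = -381.65 / -0.222 = 1719.2 kg/h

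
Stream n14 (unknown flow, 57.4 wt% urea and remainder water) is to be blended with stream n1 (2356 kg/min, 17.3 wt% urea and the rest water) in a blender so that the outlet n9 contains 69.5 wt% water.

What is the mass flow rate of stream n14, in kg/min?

Let n14 be the unknown flow. Total out = 2356 + n14.
water balance: 1948.4 + 0.426·n14 = 0.695·(2356 + n14)
(0.426 − 0.695)·n14 = 0.695×2356 − 1948.4 = -310.99
n14 = -310.99 / -0.269 = 1156.1 kg/min

1156 kg/min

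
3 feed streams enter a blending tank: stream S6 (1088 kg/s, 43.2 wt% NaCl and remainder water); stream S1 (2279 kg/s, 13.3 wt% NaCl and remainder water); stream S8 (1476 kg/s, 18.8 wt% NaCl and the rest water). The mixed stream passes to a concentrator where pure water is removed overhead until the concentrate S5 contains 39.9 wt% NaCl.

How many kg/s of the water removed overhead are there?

NaCl entering = 1088×0.432 + 2279×0.133 + 1476×0.188 = 1050.6 kg/s.
All NaCl reports to S5, so S5 = 1050.6/0.399 = 2633.1 kg/s.
Total feed = 4843 kg/s; overhead = 4843 − 2633.1 = 2209.9 kg/s.

2210 kg/s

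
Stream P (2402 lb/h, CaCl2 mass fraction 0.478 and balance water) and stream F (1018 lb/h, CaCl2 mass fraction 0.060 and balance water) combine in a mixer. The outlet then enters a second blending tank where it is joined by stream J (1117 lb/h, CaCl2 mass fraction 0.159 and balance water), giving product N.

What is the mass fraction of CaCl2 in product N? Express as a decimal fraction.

0.306

Overall, product flow = 4537 lb/h.
CaCl2 in = 2402×0.478 + 1018×0.060 + 1117×0.159 = 1386.8 lb/h.
CaCl2 fraction in N = 0.306.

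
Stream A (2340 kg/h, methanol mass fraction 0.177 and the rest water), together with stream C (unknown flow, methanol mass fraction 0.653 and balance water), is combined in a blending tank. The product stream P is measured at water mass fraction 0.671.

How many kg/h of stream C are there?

Let C be the unknown flow. Total out = 2340 + C.
water balance: 1925.8 + 0.347·C = 0.671·(2340 + C)
(0.347 − 0.671)·C = 0.671×2340 − 1925.8 = -355.68
C = -355.68 / -0.324 = 1097.8 kg/h

1098 kg/h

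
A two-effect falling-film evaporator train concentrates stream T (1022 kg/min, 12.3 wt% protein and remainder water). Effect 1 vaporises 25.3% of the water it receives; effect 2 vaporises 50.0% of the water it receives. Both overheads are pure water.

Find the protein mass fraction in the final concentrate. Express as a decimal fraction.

0.273

water in feed = 1022×0.877 = 896.29 kg/min.
After stage 1: water left = (1−0.253)×896.29 = 669.53; stream total = 795.24 kg/min.
After stage 2: water left = (1−0.500)×669.53 = 334.77; final concentrate = 460.47 kg/min.
protein fraction = 125.71/460.47 = 0.273.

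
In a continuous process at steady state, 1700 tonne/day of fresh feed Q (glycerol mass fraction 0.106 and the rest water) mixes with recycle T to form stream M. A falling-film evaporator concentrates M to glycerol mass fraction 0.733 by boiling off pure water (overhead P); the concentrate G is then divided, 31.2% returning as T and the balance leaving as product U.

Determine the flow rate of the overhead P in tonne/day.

Overall glycerol balance (none leaves overhead): glycerol in fresh feed = glycerol in product, i.e. 1700×0.106 = (1−0.312)·G·0.733.
G = 180.2/(0.733×0.688) = 357.32 tonne/day.
Recycle T = 0.312×357.32 = 111.49 tonne/day.
Combined feed M = 1700 + 111.49 = 1811.5 tonne/day.
Overhead P = M − G = 1811.5 − 357.32 = 1454.2 tonne/day.

1454 tonne/day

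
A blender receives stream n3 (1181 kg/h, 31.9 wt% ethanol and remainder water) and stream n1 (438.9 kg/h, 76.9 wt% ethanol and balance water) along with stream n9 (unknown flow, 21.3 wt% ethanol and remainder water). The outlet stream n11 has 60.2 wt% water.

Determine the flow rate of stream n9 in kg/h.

375.9 kg/h

Let n9 be the unknown flow. Total out = 1619.9 + n9.
water balance: 905.65 + 0.787·n9 = 0.602·(1619.9 + n9)
(0.787 − 0.602)·n9 = 0.602×1619.9 − 905.65 = 69.533
n9 = 69.533 / 0.185 = 375.85 kg/h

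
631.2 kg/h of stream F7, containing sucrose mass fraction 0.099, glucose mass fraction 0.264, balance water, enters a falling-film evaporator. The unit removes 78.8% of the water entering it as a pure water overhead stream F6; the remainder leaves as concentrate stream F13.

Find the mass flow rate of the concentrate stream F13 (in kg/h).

314.4 kg/h

water entering = 631.2×0.637 = 402.07 kg/h; overhead removed = 0.788×402.07 = 316.83 kg/h.
Concentrate = 631.2 − 316.83 = 314.37 kg/h.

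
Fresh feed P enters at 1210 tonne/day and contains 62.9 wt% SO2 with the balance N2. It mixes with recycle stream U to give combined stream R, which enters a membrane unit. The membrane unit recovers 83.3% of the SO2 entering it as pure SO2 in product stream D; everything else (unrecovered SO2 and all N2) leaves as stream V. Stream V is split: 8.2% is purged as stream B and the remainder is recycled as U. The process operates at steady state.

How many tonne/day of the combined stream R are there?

6373 tonne/day

N2 enters only via P and leaves only via the purge: 1210×0.371 = 0.082×(N2 in V), and the membrane unit passes all N2, so N2 in R = N2 in V = 5474.5 tonne/day.
SO2 in R: m_A = 1210×0.629 + (1−0.082)·(1−0.833)·m_A, so m_A = 761.09/0.8467 = 898.9 tonne/day.
R = 898.9 + 5474.5 = 6373.4 tonne/day.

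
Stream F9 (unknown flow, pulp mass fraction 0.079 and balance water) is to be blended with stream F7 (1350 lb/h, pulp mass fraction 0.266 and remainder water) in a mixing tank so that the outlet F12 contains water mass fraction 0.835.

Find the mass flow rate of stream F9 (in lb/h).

Let F9 be the unknown flow. Total out = 1350 + F9.
water balance: 990.9 + 0.921·F9 = 0.835·(1350 + F9)
(0.921 − 0.835)·F9 = 0.835×1350 − 990.9 = 136.35
F9 = 136.35 / 0.086 = 1585.5 lb/h

1585 lb/h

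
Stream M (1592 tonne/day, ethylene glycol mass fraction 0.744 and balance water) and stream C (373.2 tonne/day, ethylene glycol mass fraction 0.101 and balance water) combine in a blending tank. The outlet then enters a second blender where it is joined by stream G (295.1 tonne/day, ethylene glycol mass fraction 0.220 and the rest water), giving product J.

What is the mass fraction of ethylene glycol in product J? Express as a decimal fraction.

0.569

Overall, product flow = 2260.3 tonne/day.
ethylene glycol in = 1592×0.744 + 373.2×0.101 + 295.1×0.220 = 1287.1 tonne/day.
ethylene glycol fraction in J = 0.569.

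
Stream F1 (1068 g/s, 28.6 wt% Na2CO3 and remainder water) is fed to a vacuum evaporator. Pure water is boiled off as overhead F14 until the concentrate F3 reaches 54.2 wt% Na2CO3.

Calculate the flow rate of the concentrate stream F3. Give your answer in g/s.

563.6 g/s

Na2CO3 is conserved: 1068×0.286 = 305.45 g/s all reports to the concentrate.
Concentrate = 305.45/(target fraction) = 563.56 g/s.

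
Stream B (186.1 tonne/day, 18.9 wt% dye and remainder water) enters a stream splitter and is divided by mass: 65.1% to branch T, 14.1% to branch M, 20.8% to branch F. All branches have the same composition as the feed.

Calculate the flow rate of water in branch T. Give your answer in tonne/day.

98.25 tonne/day

Branch T total = 0.651×186.1 = 121.15 tonne/day.
water in T = 0.811×121.15 = 98.254 tonne/day.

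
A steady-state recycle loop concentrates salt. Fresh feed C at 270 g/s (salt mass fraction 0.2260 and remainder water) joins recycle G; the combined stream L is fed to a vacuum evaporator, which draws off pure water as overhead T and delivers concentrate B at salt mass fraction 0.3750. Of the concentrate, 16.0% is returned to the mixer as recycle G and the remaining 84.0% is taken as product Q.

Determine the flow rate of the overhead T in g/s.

Overall salt balance (none leaves overhead): salt in fresh feed = salt in product, i.e. 270×0.226 = (1−0.160)·B·0.375.
B = 61.02/(0.375×0.840) = 193.71 g/s.
Recycle G = 0.160×193.71 = 30.994 g/s.
Combined feed L = 270 + 30.994 = 300.99 g/s.
Overhead T = L − B = 300.99 − 193.71 = 107.28 g/s.

107.3 g/s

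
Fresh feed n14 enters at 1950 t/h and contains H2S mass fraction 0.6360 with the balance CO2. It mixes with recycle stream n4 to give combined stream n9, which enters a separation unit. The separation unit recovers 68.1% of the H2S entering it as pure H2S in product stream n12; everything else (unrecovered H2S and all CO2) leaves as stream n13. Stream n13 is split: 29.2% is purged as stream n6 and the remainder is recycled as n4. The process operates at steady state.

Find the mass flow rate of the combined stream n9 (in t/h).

CO2 enters only via n14 and leaves only via the purge: 1950×0.364 = 0.292×(CO2 in n13), and the separation unit passes all CO2, so CO2 in n9 = CO2 in n13 = 2430.8 t/h.
H2S in n9: m_A = 1950×0.636 + (1−0.292)·(1−0.681)·m_A, so m_A = 1240.2/0.7741 = 1602 t/h.
n9 = 1602 + 2430.8 = 4032.8 t/h.

4033 t/h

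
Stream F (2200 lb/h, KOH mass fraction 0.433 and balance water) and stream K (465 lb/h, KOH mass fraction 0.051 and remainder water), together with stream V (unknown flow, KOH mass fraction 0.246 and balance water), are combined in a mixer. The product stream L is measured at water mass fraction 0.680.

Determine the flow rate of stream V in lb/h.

Let V be the unknown flow. Total out = 2665 + V.
water balance: 1688.7 + 0.754·V = 0.680·(2665 + V)
(0.754 − 0.680)·V = 0.680×2665 − 1688.7 = 123.52
V = 123.52 / 0.074 = 1669.1 lb/h

1669 lb/h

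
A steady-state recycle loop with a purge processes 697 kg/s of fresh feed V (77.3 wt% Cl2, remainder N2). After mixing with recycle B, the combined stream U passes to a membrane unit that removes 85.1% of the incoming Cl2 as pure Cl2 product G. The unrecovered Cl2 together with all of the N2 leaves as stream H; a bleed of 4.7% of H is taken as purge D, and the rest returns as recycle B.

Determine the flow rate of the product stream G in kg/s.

Cl2 in U: m_A = 697×0.773 + (1−0.047)·(1−0.851)·m_A, so m_A = 538.78/0.8580 = 627.95 kg/s.
Product G = 0.851×627.95 = 534.38 kg/s.

534.4 kg/s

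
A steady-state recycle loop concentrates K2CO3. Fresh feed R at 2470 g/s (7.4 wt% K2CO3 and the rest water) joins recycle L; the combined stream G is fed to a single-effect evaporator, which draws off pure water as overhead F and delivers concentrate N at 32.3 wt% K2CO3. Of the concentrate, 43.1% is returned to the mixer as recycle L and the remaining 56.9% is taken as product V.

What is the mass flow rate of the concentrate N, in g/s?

994.5 g/s

Overall K2CO3 balance (none leaves overhead): K2CO3 in fresh feed = K2CO3 in product, i.e. 2470×0.074 = (1−0.431)·N·0.323.
N = 182.78/(0.323×0.569) = 994.52 g/s.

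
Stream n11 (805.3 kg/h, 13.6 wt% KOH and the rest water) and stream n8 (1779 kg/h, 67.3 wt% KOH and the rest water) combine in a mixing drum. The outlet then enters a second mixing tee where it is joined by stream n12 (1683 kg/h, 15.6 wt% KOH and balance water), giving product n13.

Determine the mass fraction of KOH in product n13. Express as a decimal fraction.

Overall, product flow = 4267.3 kg/h.
KOH in = 805.3×0.136 + 1779×0.673 + 1683×0.156 = 1569.3 kg/h.
KOH fraction in n13 = 0.3678.

0.3678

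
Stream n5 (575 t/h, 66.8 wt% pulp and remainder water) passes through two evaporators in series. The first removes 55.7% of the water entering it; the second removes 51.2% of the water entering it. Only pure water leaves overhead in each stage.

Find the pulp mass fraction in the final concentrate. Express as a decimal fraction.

water in feed = 575×0.332 = 190.9 t/h.
After stage 1: water left = (1−0.557)×190.9 = 84.569; stream total = 468.67 t/h.
After stage 2: water left = (1−0.512)×84.569 = 41.27; final concentrate = 425.37 t/h.
pulp fraction = 384.1/425.37 = 0.903.

0.903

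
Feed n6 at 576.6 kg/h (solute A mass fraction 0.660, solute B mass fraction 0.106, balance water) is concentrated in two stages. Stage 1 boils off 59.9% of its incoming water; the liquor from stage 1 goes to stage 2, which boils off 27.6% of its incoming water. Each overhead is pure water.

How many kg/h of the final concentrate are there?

480.8 kg/h

water in feed = 576.6×0.234 = 134.92 kg/h.
After stage 1: water left = (1−0.599)×134.92 = 54.105; stream total = 495.78 kg/h.
After stage 2: water left = (1−0.276)×54.105 = 39.172; final concentrate = 480.85 kg/h.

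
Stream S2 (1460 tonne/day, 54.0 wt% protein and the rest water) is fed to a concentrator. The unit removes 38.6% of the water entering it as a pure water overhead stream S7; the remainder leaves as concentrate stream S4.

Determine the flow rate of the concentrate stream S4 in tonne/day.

water entering = 1460×0.460 = 671.6 tonne/day; overhead removed = 0.386×671.6 = 259.24 tonne/day.
Concentrate = 1460 − 259.24 = 1200.8 tonne/day.

1201 tonne/day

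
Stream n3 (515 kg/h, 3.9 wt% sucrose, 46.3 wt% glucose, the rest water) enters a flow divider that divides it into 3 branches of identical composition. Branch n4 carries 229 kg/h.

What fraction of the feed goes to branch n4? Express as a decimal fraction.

Fraction to n4 = 229/515 = 0.4447.

0.445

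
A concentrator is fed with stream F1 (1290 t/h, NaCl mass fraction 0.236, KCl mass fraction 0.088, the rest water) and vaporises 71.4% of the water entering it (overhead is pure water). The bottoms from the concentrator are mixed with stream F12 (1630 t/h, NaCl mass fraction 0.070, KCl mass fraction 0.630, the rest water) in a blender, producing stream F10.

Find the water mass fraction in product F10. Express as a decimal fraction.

Vapour removed = 0.714×0.676×1290 = 622.64 t/h; concentrate = 667.36 t/h.
water reaching the mixer = 249.4 (from concentrate) + 1630×0.300 = 738.4 t/h.
Product flow = 667.36 + 1630 = 2297.4 t/h; water fraction = 0.321.

0.321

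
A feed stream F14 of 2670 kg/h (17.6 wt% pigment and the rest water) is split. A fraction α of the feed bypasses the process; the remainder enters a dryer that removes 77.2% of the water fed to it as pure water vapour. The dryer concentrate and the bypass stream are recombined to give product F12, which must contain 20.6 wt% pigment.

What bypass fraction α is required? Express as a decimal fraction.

All 2670×0.176 = 469.92 kg/h of pigment reaches F12, so F12 = 469.92/0.206 = 2281.2 kg/h and vapour = 388.83 kg/h.
The evaporator receives (1−α)·2670 of feed at 0.824 water and removes 0.772 of that water:
0.772×0.824×(1−α)×2670 = 388.83
(1−α) = 388.83/1698.5 = 0.2289;  α = 0.7711.

0.771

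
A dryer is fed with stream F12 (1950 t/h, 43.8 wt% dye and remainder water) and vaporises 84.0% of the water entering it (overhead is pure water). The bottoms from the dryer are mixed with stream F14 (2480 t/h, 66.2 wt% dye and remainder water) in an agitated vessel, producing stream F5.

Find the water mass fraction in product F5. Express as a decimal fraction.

0.289

Vapour removed = 0.840×0.562×1950 = 920.56 t/h; concentrate = 1029.4 t/h.
water reaching the mixer = 175.34 (from concentrate) + 2480×0.338 = 1013.6 t/h.
Product flow = 1029.4 + 2480 = 3509.4 t/h; water fraction = 0.289.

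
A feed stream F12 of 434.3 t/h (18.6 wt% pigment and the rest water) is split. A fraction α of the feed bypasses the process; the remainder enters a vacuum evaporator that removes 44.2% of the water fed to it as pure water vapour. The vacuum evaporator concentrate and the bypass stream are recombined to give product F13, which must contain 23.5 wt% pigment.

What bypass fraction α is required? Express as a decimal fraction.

0.420

All 434.3×0.186 = 80.78 t/h of pigment reaches F13, so F13 = 80.78/0.235 = 343.74 t/h and vapour = 90.556 t/h.
The evaporator receives (1−α)·434.3 of feed at 0.814 water and removes 0.442 of that water:
0.442×0.814×(1−α)×434.3 = 90.556
(1−α) = 90.556/156.26 = 0.5795;  α = 0.4205.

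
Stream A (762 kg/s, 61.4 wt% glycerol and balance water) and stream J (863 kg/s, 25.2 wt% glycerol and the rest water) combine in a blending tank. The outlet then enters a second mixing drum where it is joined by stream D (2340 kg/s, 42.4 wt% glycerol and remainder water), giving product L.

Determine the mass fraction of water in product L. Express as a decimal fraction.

Overall, product flow = 3965 kg/s.
water in = 762×0.386 + 863×0.748 + 2340×0.576 = 2287.5 kg/s.
water fraction in L = 0.5769.

0.5769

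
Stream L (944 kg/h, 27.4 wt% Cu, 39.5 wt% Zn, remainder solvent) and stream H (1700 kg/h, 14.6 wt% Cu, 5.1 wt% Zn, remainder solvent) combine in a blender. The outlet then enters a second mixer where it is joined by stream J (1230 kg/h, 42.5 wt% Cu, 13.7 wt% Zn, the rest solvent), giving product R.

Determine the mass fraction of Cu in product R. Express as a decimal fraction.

0.2658

Overall, product flow = 3874 kg/h.
Cu in = 944×0.274 + 1700×0.146 + 1230×0.425 = 1029.6 kg/h.
Cu fraction in R = 0.2658.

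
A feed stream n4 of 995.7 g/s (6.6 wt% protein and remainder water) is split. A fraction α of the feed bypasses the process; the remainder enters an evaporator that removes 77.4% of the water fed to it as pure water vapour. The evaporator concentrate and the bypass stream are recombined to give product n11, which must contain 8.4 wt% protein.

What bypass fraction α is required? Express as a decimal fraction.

0.704

All 995.7×0.066 = 65.716 g/s of protein reaches n11, so n11 = 65.716/0.084 = 782.34 g/s and vapour = 213.36 g/s.
The evaporator receives (1−α)·995.7 of feed at 0.934 water and removes 0.774 of that water:
0.774×0.934×(1−α)×995.7 = 213.36
(1−α) = 213.36/719.81 = 0.2964;  α = 0.7036.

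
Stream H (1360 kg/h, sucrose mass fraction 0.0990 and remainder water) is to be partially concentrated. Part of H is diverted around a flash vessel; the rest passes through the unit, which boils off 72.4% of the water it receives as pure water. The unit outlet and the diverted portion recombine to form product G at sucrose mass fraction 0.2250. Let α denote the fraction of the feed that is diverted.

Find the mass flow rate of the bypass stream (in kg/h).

192.5 kg/h

All 1360×0.099 = 134.64 kg/h of sucrose reaches G, so G = 134.64/0.225 = 598.4 kg/h and vapour = 761.6 kg/h.
The evaporator receives (1−α)·1360 of feed at 0.901 water and removes 0.724 of that water:
0.724×0.901×(1−α)×1360 = 761.6
(1−α) = 761.6/887.16 = 0.8585;  α = 0.1415.
Bypass flow = 0.1415×1360 = 192.48 kg/h.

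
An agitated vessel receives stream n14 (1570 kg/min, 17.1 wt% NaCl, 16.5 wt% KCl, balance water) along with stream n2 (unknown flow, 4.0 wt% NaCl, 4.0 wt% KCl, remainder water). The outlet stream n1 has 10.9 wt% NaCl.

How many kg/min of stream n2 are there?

Let n2 be the unknown flow. Total out = 1570 + n2.
NaCl balance: 268.47 + 0.040·n2 = 0.109·(1570 + n2)
(0.040 − 0.109)·n2 = 0.109×1570 − 268.47 = -97.34
n2 = -97.34 / -0.069 = 1410.7 kg/min

1411 kg/min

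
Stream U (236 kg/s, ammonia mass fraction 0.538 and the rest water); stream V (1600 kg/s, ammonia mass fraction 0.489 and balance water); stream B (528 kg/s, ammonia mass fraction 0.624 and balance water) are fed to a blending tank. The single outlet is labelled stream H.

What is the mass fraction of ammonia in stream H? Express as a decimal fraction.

Total flow out = 236 + 1600 + 528 = 2364 kg/s.
ammonia in = 236×0.538 + 1600×0.489 + 528×0.624 = 1238.8 kg/s.
ammonia mass fraction in H = 1238.8/2364 = 0.524.

0.524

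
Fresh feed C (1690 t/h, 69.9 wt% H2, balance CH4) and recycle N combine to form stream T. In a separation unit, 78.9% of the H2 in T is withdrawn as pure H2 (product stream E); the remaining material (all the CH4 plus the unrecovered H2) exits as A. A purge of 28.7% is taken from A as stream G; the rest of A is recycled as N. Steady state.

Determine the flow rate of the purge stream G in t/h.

CH4 enters only via C and leaves only via the purge: 1690×0.301 = 0.287×(CH4 in A), and the separation unit passes all CH4, so CH4 in T = CH4 in A = 1772.4 t/h.
H2 in T: m_A = 1690×0.699 + (1−0.287)·(1−0.789)·m_A, so m_A = 1181.3/0.8496 = 1390.5 t/h.
A = (1−0.789)×1390.5 + 1772.4 = 2065.8 t/h.
Purge G = 0.287×2065.8 = 592.89 t/h.

592.9 t/h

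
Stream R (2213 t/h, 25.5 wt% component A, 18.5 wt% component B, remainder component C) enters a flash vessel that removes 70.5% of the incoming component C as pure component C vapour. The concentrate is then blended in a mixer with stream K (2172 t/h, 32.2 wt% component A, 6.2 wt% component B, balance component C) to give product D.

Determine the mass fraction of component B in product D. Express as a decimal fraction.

0.155

Vapour removed = 0.705×0.560×2213 = 873.69 t/h; concentrate = 1339.3 t/h.
component B reaching the mixer = 409.4 (from concentrate) + 2172×0.062 = 544.07 t/h.
Product flow = 1339.3 + 2172 = 3511.3 t/h; component B fraction = 0.155.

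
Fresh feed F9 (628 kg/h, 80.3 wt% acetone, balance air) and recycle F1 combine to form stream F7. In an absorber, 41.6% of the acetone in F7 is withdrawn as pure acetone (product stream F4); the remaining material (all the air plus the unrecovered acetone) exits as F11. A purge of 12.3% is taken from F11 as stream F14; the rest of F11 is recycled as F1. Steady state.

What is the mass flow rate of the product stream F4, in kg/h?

acetone in F7: m_A = 628×0.803 + (1−0.123)·(1−0.416)·m_A, so m_A = 504.28/0.4878 = 1033.7 kg/h.
Product F4 = 0.416×1033.7 = 430.03 kg/h.

430 kg/h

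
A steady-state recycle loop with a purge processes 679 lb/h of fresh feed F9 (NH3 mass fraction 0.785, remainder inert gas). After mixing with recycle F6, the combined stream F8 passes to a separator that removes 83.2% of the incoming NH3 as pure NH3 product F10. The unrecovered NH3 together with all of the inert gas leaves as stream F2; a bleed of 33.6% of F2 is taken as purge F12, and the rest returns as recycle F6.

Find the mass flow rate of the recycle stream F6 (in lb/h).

inert gas enters only via F9 and leaves only via the purge: 679×0.215 = 0.336×(inert gas in F2), and the separator passes all inert gas, so inert gas in F8 = inert gas in F2 = 434.48 lb/h.
NH3 in F8: m_A = 679×0.785 + (1−0.336)·(1−0.832)·m_A, so m_A = 533.01/0.8884 = 599.94 lb/h.
F2 = (1−0.832)×599.94 + 434.48 = 535.27 lb/h.
Recycle F6 = (1−0.336)×535.27 = 355.42 lb/h.

355.4 lb/h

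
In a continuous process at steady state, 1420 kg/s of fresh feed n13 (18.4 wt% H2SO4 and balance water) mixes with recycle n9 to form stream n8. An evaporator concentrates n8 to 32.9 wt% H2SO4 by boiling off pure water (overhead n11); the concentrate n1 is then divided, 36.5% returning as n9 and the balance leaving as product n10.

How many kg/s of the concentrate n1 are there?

Overall H2SO4 balance (none leaves overhead): H2SO4 in fresh feed = H2SO4 in product, i.e. 1420×0.184 = (1−0.365)·n1·0.329.
n1 = 261.28/(0.329×0.635) = 1250.7 kg/s.

1251 kg/s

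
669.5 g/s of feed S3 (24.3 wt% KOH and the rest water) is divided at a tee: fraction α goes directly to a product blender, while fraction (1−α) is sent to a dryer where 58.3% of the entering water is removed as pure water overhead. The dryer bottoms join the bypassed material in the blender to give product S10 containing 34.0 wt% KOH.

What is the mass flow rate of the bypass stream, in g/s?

236.7 g/s

All 669.5×0.243 = 162.69 g/s of KOH reaches S10, so S10 = 162.69/0.340 = 478.5 g/s and vapour = 191 g/s.
The evaporator receives (1−α)·669.5 of feed at 0.757 water and removes 0.583 of that water:
0.583×0.757×(1−α)×669.5 = 191
(1−α) = 191/295.47 = 0.6464;  α = 0.3536.
Bypass flow = 0.3536×669.5 = 236.71 g/s.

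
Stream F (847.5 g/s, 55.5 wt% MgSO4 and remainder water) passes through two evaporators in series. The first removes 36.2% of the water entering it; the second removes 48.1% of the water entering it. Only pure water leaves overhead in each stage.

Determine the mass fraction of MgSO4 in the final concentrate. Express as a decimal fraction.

0.790

water in feed = 847.5×0.445 = 377.14 g/s.
After stage 1: water left = (1−0.362)×377.14 = 240.61; stream total = 710.98 g/s.
After stage 2: water left = (1−0.481)×240.61 = 124.88; final concentrate = 595.24 g/s.
MgSO4 fraction = 470.36/595.24 = 0.790.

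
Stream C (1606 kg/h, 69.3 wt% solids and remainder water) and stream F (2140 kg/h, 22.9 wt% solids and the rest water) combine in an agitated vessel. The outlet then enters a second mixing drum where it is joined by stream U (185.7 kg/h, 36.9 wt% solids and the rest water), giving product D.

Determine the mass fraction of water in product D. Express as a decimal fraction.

Overall, product flow = 3931.7 kg/h.
water in = 1606×0.307 + 2140×0.771 + 185.7×0.631 = 2260.2 kg/h.
water fraction in D = 0.575.

0.575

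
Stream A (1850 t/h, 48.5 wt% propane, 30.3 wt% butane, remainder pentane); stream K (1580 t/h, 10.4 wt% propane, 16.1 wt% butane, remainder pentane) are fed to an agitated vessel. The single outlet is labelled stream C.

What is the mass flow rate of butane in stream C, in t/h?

814.9 t/h

butane out = butane in = 1850×0.303 + 1580×0.161 = 814.93 t/h.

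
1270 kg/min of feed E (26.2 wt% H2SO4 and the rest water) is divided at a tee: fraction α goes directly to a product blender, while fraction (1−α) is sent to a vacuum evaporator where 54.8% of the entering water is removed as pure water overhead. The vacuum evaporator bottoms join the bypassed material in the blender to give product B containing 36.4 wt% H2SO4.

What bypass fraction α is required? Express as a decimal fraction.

0.307

All 1270×0.262 = 332.74 kg/min of H2SO4 reaches B, so B = 332.74/0.364 = 914.12 kg/min and vapour = 355.88 kg/min.
The evaporator receives (1−α)·1270 of feed at 0.738 water and removes 0.548 of that water:
0.548×0.738×(1−α)×1270 = 355.88
(1−α) = 355.88/513.62 = 0.6929;  α = 0.3071.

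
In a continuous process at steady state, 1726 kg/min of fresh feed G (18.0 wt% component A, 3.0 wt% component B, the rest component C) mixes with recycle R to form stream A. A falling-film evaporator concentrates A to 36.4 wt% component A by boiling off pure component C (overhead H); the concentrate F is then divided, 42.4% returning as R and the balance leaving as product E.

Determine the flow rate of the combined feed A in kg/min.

2354 kg/min

Overall component A balance (none leaves overhead): component A in fresh feed = component A in product, i.e. 1726×0.180 = (1−0.424)·F·0.364.
F = 310.68/(0.364×0.576) = 1481.8 kg/min.
Recycle R = 0.424×1481.8 = 628.28 kg/min.
Combined feed A = 1726 + 628.28 = 2354.3 kg/min.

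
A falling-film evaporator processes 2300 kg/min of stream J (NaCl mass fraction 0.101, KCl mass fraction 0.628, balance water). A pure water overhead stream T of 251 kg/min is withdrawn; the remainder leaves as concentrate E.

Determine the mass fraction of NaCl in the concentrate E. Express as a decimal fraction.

NaCl is not removed: 2300×0.101 = 232.3 kg/min of NaCl enters E.
Concentrate = 2300 − 251 = 2049 kg/min.
Mass fraction = 232.3/2049 = 0.113.

0.113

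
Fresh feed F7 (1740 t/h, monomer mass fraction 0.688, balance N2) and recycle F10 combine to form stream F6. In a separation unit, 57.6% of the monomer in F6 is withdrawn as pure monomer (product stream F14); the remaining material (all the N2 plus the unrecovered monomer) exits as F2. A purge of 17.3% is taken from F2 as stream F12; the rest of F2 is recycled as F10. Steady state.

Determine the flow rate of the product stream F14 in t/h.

1062 t/h

monomer in F6: m_A = 1740×0.688 + (1−0.173)·(1−0.576)·m_A, so m_A = 1197.1/0.6494 = 1843.6 t/h.
Product F14 = 0.576×1843.6 = 1061.9 t/h.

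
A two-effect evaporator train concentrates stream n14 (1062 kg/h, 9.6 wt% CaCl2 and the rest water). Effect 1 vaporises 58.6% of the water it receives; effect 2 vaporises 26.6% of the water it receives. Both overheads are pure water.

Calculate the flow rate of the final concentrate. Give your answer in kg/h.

393.7 kg/h

water in feed = 1062×0.904 = 960.05 kg/h.
After stage 1: water left = (1−0.586)×960.05 = 397.46; stream total = 499.41 kg/h.
After stage 2: water left = (1−0.266)×397.46 = 291.74; final concentrate = 393.69 kg/h.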